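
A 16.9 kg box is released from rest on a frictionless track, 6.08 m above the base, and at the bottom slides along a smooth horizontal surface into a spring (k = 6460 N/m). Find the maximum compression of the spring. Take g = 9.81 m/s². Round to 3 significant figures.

x = 0.559 m

Gravitational PE at the top equals spring PE at max compression: mgh = ½kx²
x = √(2mgh/k) = √(2 × 16.9 × 9.81 × 6.08 / 6460) = 0.5586 m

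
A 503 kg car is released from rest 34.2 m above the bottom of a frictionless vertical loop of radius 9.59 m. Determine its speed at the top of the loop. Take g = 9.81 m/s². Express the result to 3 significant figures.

Energy conservation: mgh = ½mv_top² + mg(2r)
v_top² = 2g(h − 2r) = 2(9.81)(34.2 − 19.18) = 294.7
v_top = 17.17 m/s

v = 17.2 m/s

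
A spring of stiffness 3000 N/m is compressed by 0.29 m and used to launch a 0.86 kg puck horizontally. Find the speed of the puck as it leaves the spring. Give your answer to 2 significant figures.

v = 17 m/s

The puck leaves the spring when the spring is at natural length, so ½kx² = ½mv²
v = x√(k/m) = 0.29 × √(3000/0.86) = 17.13 m/s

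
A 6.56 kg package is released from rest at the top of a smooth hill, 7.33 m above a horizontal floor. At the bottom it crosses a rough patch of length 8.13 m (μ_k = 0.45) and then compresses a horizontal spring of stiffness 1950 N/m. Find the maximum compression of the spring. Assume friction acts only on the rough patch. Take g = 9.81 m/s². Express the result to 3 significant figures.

x = 0.492 m

Initial energy: E₁ = mgh = (6.56)(9.81)(7.33) = 471.71 J
Friction removes W_f = μ_k mg d = (0.45)(6.56)(9.81)(8.13) = 235.4 J
Energy reaching the spring: E = 471.71 − 235.4 = 236.27 J
At max compression ½kx² = E ⇒ x = √(2E/k) = √(2 × 236.27/1950) = 0.4923 m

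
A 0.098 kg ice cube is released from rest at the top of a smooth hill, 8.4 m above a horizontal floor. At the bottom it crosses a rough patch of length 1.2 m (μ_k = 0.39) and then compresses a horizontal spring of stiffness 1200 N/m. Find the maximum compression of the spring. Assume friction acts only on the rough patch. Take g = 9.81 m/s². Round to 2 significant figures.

x = 0.11 m

Initial energy: E₁ = mgh = (0.098)(9.81)(8.4) = 8.0756 J
Friction removes W_f = μ_k mg d = (0.39)(0.098)(9.81)(1.2) = 0.4499 J
Energy reaching the spring: E = 8.0756 − 0.4499 = 7.6257 J
At max compression ½kx² = E ⇒ x = √(2E/k) = √(2 × 7.6257/1200) = 0.1127 m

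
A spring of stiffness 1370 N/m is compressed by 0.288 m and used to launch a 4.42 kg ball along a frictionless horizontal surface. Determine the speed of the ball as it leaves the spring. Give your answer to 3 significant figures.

Spring PE converts entirely to kinetic energy: ½kx² = ½mv²
v = x√(k/m) = 0.288 × √(1370/4.42) = 5.070 m/s

v = 5.07 m/s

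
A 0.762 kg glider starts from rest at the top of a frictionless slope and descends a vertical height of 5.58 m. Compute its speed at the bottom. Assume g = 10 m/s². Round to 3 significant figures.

Energy conservation between the two points: mgh = ½mv²
The mass cancels from both sides.
v = √(2gh) = √(2 × 10 × 5.58) = √111.60 = 10.56 m/s

v = 10.6 m/s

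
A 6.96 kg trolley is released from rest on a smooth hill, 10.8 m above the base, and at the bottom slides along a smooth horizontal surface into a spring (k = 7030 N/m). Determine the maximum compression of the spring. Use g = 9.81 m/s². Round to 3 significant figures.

Gravitational PE at the top equals spring PE at max compression: mgh = ½kx²
x = √(2mgh/k) = √(2 × 6.96 × 9.81 × 10.8 / 7030) = 0.4580 m

x = 0.458 m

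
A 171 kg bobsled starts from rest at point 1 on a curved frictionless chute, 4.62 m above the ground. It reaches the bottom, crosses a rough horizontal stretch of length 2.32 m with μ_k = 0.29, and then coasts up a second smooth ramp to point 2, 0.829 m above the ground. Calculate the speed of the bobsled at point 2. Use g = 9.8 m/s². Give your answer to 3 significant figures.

v = 7.82 m/s

Energy at 1: mgh₁ = (171)(9.8)(4.62) = 7742.2 J
Friction loss: W_f = μ_k mg d = 1127 J
At 2: ½mv² + mgh₂ = mgh₁ − W_f
½mv² = 7742.2 − 1127 − 1389.2 = 5225.5 J
v = √(2 × 5225.5/171) = 7.818 m/s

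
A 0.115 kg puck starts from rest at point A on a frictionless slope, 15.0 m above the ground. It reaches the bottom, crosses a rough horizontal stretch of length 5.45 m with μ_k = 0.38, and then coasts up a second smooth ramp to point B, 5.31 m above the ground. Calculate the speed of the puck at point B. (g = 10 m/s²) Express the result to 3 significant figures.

Energy at A: mgh₁ = (0.115)(10)(15.0) = 17.250 J
Friction loss: W_f = μ_k mg d = 2.382 J
At B: ½mv² + mgh₂ = mgh₁ − W_f
½mv² = 17.250 − 2.382 − 6.1065 = 8.7619 J
v = √(2 × 8.7619/0.115) = 12.34 m/s

v = 12.3 m/s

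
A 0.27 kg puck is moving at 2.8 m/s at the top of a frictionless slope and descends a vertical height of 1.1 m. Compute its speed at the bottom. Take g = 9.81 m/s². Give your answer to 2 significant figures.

v = 5.4 m/s

Equating total energy at the two states: ½mv₀² + mgh = ½mv²
v² = v₀² + 2gh = (2.8)² + 2(9.81)(1.1) = 29.422
v = √29.422 = 5.424 m/s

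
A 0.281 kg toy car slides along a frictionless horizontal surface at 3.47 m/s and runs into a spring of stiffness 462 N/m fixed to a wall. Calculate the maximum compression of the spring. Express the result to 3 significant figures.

x = 0.0856 m

At max compression the car is momentarily at rest: ½mv² = ½kx²
x = v√(m/k) = 3.47 × √(0.281/462) = 0.08558 m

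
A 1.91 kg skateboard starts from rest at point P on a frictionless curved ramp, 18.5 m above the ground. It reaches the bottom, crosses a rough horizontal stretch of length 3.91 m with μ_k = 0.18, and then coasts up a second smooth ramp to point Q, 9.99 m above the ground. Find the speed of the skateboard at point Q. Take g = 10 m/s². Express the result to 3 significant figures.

Energy at P: mgh₁ = (1.91)(10)(18.5) = 353.35 J
Friction loss: W_f = μ_k mg d = 13.44 J
At Q: ½mv² + mgh₂ = mgh₁ − W_f
½mv² = 353.35 − 13.44 − 190.81 = 149.10 J
v = √(2 × 149.10/1.91) = 12.49 m/s

v = 12.5 m/s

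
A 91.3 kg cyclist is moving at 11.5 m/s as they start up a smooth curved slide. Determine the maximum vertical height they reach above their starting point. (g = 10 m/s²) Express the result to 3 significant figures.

By energy conservation, ½mv² = mgh
h = v²/(2g) = 11.5²/(2 × 10) = 6.612 m

h = 6.61 m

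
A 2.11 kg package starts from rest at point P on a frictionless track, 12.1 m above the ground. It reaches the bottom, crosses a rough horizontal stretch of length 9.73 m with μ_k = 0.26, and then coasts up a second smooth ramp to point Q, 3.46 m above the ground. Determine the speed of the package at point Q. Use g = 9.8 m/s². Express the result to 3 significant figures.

v = 10.9 m/s

Energy at P: mgh₁ = (2.11)(9.8)(12.1) = 250.20 J
Friction loss: W_f = μ_k mg d = 52.31 J
At Q: ½mv² + mgh₂ = mgh₁ − W_f
½mv² = 250.20 − 52.31 − 71.546 = 126.35 J
v = √(2 × 126.35/2.11) = 10.94 m/s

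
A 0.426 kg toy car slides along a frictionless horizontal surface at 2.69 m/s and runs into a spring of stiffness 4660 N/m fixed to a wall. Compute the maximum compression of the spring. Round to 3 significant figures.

At max compression the car is momentarily at rest: ½mv² = ½kx²
x = v√(m/k) = 2.69 × √(0.426/4660) = 0.02572 m

x = 0.0257 m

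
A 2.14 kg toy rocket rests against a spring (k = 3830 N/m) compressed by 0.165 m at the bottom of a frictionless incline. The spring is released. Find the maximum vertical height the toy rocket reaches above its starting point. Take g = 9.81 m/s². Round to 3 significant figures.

Energy conservation from release to the highest point: ½kx² = mgh
h = kx²/(2mg) = (3830)(0.165)²/(2 × 2.14 × 9.81) = 2.483 m

h = 2.48 m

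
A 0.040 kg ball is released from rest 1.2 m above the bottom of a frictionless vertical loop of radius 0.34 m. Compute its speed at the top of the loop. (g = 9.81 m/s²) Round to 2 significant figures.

v = 3.2 m/s

Energy conservation: mgh = ½mv_top² + mg(2r)
v_top² = 2g(h − 2r) = 2(9.81)(1.2 − 0.6800) = 10.20
v_top = 3.194 m/s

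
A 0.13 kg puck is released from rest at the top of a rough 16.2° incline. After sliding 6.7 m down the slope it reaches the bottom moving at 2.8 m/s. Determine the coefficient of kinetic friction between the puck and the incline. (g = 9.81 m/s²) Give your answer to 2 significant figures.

μ_k = 0.23

mgh = ½mv² + μ_k (mg cosθ) L, with h = L sinθ
mgL sinθ = 2.3838 J; ½mv² = 0.50960 J
W_f = 2.3838 − 0.50960 = 1.874 J
μ_k = W_f/(mg cosθ · L) = 1.874/(1.225 × 6.7) = 0.2284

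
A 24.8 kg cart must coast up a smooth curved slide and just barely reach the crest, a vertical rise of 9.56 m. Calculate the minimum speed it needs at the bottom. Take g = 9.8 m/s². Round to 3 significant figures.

v = 13.7 m/s

At the top it is momentarily at rest, so all KE converts to PE: ½mv² = mgh
v = √(2gh) = √(2 × 9.8 × 9.56) = 13.69 m/s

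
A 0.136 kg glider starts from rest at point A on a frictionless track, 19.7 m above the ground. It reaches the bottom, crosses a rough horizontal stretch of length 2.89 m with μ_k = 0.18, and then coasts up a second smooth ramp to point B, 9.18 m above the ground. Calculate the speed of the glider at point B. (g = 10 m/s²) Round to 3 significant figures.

Energy at A: mgh₁ = (0.136)(10)(19.7) = 26.792 J
Friction loss: W_f = μ_k mg d = 0.7075 J
At B: ½mv² + mgh₂ = mgh₁ − W_f
½mv² = 26.792 − 0.7075 − 12.485 = 13.600 J
v = √(2 × 13.600/0.136) = 14.14 m/s

v = 14.1 m/s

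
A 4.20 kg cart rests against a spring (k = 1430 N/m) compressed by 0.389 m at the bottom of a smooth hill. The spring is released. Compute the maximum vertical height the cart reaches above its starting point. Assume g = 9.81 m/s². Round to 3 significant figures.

Energy conservation from release to the highest point: ½kx² = mgh
h = kx²/(2mg) = (1430)(0.389)²/(2 × 4.20 × 9.81) = 2.626 m

h = 2.63 m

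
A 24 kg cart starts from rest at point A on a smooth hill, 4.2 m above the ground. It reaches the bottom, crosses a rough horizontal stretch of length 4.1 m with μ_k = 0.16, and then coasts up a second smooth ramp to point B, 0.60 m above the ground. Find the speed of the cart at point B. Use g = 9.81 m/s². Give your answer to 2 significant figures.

Energy at A: mgh₁ = (24)(9.81)(4.2) = 988.85 J
Friction loss: W_f = μ_k mg d = 154.4 J
At B: ½mv² + mgh₂ = mgh₁ − W_f
½mv² = 988.85 − 154.4 − 141.26 = 693.14 J
v = √(2 × 693.14/24) = 7.600 m/s

v = 7.6 m/s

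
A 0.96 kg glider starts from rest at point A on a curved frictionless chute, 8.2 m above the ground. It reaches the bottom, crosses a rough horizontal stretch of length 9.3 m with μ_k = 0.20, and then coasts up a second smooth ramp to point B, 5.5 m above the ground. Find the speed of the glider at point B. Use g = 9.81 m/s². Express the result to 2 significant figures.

Energy at A: mgh₁ = (0.96)(9.81)(8.2) = 77.224 J
Friction loss: W_f = μ_k mg d = 17.52 J
At B: ½mv² + mgh₂ = mgh₁ − W_f
½mv² = 77.224 − 17.52 − 51.797 = 7.9108 J
v = √(2 × 7.9108/0.96) = 4.060 m/s

v = 4.1 m/s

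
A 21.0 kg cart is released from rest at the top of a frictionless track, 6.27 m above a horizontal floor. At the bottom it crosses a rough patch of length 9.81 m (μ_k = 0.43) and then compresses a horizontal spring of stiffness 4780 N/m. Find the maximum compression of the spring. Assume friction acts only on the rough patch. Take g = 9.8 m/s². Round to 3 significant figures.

Initial energy: E₁ = mgh = (21.0)(9.8)(6.27) = 1290.4 J
Friction removes W_f = μ_k mg d = (0.43)(21.0)(9.8)(9.81) = 868.1 J
Energy reaching the spring: E = 1290.4 − 868.1 = 422.24 J
At max compression ½kx² = E ⇒ x = √(2E/k) = √(2 × 422.24/4780) = 0.4203 m

x = 0.420 m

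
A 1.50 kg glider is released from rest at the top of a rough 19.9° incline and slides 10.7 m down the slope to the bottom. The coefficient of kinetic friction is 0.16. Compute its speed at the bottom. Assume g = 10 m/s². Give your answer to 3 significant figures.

Work–energy: mg(L sinθ) − μ_k(mg cosθ)L = ½mv²
mgh = mgL sinθ = (1.50)(10)(10.7)sin19.9° = 54.631 J
W_f = μ_k mg cosθ · L = (0.16)(1.50)(10)cos19.9°·10.7 = 24.15 J
½mv² = 54.631 − 24.15 = 30.484 J
v = √(2 × 30.484/1.50) = 6.375 m/s

v = 6.38 m/s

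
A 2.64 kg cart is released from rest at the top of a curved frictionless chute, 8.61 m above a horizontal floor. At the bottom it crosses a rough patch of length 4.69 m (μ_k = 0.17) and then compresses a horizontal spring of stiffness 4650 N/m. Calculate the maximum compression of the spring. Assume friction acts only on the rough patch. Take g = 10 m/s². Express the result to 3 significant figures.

Initial energy: E₁ = mgh = (2.64)(10)(8.61) = 227.30 J
Friction removes W_f = μ_k mg d = (0.17)(2.64)(10)(4.69) = 21.05 J
Energy reaching the spring: E = 227.30 − 21.05 = 206.26 J
At max compression ½kx² = E ⇒ x = √(2E/k) = √(2 × 206.26/4650) = 0.2978 m

x = 0.298 m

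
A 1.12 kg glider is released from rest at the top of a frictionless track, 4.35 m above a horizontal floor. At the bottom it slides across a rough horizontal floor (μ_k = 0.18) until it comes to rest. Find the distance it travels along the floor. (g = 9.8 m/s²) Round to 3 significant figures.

Energy bookkeeping (friction removes W_f = μ_k N d):
At rest all PE has been dissipated by friction: mgh = μ_k m g d
d = h/μ_k = 4.35/0.18 = 24.17 m

d = 24.2 m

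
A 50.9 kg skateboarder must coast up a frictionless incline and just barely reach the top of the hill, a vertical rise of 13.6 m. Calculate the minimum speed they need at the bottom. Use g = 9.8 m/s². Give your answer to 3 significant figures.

v = 16.3 m/s

At the top they are momentarily at rest, so all KE converts to PE: ½mv² = mgh
v = √(2gh) = √(2 × 9.8 × 13.6) = 16.33 m/s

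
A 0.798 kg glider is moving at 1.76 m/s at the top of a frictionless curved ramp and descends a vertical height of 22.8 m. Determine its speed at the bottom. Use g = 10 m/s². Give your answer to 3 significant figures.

By conservation of mechanical energy, ½mv₀² + mgh = ½mv²
v² = v₀² + 2gh = (1.76)² + 2(10)(22.8) = 459.10
v = √459.10 = 21.43 m/s

v = 21.4 m/s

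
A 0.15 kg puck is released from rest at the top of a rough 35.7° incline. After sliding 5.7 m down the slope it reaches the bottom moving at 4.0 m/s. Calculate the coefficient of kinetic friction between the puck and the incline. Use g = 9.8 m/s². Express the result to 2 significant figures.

mgh = ½mv² + μ_k (mg cosθ) L, with h = L sinθ
mgL sinθ = 4.8895 J; ½mv² = 1.2000 J
W_f = 4.8895 − 1.2000 = 3.689 J
μ_k = W_f/(mg cosθ · L) = 3.689/(1.194 × 5.7) = 0.5422

μ_k = 0.54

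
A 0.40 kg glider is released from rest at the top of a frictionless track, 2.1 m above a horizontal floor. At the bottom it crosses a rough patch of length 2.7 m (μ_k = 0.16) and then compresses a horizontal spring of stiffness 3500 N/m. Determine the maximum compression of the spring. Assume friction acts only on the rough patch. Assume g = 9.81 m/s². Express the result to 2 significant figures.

Initial energy: E₁ = mgh = (0.40)(9.81)(2.1) = 8.2404 J
Friction removes W_f = μ_k mg d = (0.16)(0.40)(9.81)(2.7) = 1.695 J
Energy reaching the spring: E = 8.2404 − 1.695 = 6.5452 J
At max compression ½kx² = E ⇒ x = √(2E/k) = √(2 × 6.5452/3500) = 0.06116 m

x = 0.061 m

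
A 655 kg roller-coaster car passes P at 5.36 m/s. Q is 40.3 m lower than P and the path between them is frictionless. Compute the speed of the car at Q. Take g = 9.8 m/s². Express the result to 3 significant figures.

Mechanical energy is conserved (no friction): ½mv₀² + mgh = ½mv²
The mass cancels from both sides.
v² = v₀² + 2gh = (5.36)² + 2(9.8)(40.3) = 818.61
v = √818.61 = 28.61 m/s

v = 28.6 m/s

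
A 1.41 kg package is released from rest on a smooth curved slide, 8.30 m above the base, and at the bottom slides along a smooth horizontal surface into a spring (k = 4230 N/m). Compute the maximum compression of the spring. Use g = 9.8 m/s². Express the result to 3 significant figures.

Gravitational PE at the top equals spring PE at max compression: mgh = ½kx²
x = √(2mgh/k) = √(2 × 1.41 × 9.8 × 8.30 / 4230) = 0.2329 m

x = 0.233 m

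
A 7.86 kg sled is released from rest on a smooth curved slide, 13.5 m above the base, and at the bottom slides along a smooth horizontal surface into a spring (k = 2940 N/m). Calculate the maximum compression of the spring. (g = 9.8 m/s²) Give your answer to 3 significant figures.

x = 0.841 m

Gravitational PE at the top equals spring PE at max compression: mgh = ½kx²
x = √(2mgh/k) = √(2 × 7.86 × 9.8 × 13.5 / 2940) = 0.8411 m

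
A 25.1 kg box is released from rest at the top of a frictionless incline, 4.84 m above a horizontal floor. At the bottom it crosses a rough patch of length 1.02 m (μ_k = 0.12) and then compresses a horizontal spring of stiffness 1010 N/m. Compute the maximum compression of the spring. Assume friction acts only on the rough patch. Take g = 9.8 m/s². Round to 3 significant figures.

x = 1.52 m

Initial energy: E₁ = mgh = (25.1)(9.8)(4.84) = 1190.5 J
Friction removes W_f = μ_k mg d = (0.12)(25.1)(9.8)(1.02) = 30.11 J
Energy reaching the spring: E = 1190.5 − 30.11 = 1160.4 J
At max compression ½kx² = E ⇒ x = √(2E/k) = √(2 × 1160.4/1010) = 1.516 m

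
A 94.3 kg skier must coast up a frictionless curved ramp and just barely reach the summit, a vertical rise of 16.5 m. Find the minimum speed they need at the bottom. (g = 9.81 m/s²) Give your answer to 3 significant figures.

At the top they are momentarily at rest, so all KE converts to PE: ½mv² = mgh
v = √(2gh) = √(2 × 9.81 × 16.5) = 17.99 m/s

v = 18.0 m/s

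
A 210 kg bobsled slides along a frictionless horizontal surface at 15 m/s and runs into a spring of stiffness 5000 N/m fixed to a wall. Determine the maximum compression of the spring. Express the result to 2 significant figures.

x = 3.1 m

All KE is stored as spring PE at maximum compression: ½mv² = ½kx²
x = v√(m/k) = 15 × √(210/5000) = 3.074 m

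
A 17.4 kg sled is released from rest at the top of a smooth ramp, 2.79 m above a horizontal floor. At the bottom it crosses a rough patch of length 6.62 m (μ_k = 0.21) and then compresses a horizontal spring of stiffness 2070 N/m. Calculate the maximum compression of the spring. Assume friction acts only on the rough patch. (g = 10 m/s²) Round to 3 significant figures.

Initial energy: E₁ = mgh = (17.4)(10)(2.79) = 485.46 J
Friction removes W_f = μ_k mg d = (0.21)(17.4)(10)(6.62) = 241.9 J
Energy reaching the spring: E = 485.46 − 241.9 = 243.57 J
At max compression ½kx² = E ⇒ x = √(2E/k) = √(2 × 243.57/2070) = 0.4851 m

x = 0.485 m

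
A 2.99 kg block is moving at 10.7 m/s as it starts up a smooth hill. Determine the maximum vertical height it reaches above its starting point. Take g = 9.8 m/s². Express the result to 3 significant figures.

Setting KE at the bottom equal to PE gained: ½mv² = mgh
h = v²/(2g) = 10.7²/(2 × 9.8) = 5.841 m

h = 5.84 m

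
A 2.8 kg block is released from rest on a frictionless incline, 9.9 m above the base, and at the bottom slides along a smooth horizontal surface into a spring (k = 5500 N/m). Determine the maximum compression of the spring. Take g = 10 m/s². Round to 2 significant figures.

x = 0.32 m

At max compression the block is momentarily at rest: mgh = ½kx²
x = √(2mgh/k) = √(2 × 2.8 × 10 × 9.9 / 5500) = 0.3175 m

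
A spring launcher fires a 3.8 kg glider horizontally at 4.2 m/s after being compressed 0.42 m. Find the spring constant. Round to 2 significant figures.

½kx² = ½mv²
k = mv²/x² = (3.8)(4.2)²/(0.42)² = 380.0 N/m

k = 380 N/m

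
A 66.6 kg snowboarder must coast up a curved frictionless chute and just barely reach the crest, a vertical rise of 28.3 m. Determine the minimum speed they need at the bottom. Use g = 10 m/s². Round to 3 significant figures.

At the top they are momentarily at rest, so all KE converts to PE: ½mv² = mgh
v = √(2gh) = √(2 × 10 × 28.3) = 23.79 m/s

v = 23.8 m/s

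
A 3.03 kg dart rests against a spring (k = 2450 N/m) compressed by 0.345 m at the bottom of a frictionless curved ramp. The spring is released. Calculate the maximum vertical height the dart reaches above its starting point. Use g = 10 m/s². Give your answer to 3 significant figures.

At maximum height the dart is at rest, so ½kx² = mgh
h = kx²/(2mg) = (2450)(0.345)²/(2 × 3.03 × 10) = 4.812 m

h = 4.81 m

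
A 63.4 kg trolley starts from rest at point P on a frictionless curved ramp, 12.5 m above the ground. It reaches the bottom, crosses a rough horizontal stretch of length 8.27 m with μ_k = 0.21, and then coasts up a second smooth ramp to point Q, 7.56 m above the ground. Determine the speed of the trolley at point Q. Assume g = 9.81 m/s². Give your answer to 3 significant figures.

v = 7.93 m/s

Energy at P: mgh₁ = (63.4)(9.81)(12.5) = 7774.4 J
Friction loss: W_f = μ_k mg d = 1080 J
At Q: ½mv² + mgh₂ = mgh₁ − W_f
½mv² = 7774.4 − 1080 − 4702.0 = 1992.3 J
v = √(2 × 1992.3/63.4) = 7.928 m/s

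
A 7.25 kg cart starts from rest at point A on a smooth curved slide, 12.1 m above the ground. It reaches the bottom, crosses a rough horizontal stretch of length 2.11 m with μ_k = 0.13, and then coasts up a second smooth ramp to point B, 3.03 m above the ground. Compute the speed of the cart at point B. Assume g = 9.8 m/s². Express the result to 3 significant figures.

v = 13.1 m/s

Energy at A: mgh₁ = (7.25)(9.8)(12.1) = 859.71 J
Friction loss: W_f = μ_k mg d = 19.49 J
At B: ½mv² + mgh₂ = mgh₁ − W_f
½mv² = 859.71 − 19.49 − 215.28 = 624.93 J
v = √(2 × 624.93/7.25) = 13.13 m/s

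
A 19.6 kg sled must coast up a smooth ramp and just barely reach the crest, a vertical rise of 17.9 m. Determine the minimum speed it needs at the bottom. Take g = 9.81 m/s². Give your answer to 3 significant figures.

v = 18.7 m/s

At the top it is momentarily at rest, so all KE converts to PE: ½mv² = mgh
v = √(2gh) = √(2 × 9.81 × 17.9) = 18.74 m/s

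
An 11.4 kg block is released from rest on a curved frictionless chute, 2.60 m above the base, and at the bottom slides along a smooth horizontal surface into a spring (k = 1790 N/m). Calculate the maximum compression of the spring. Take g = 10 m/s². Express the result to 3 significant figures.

x = 0.575 m

Energy conservation (no friction) from release to max compression: mgh = ½kx²
x = √(2mgh/k) = √(2 × 11.4 × 10 × 2.60 / 1790) = 0.5755 m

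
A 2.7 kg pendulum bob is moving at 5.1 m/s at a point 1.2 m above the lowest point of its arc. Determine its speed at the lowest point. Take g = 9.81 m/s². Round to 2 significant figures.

Equating total energy at the two states: ½mv₀² + mgh = ½mv²
v² = v₀² + 2gh = (5.1)² + 2(9.81)(1.2) = 49.554
v = √49.554 = 7.039 m/s

v = 7.0 m/s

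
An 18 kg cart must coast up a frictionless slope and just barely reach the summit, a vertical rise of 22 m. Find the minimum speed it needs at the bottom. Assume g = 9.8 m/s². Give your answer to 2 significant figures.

At the top it is momentarily at rest, so all KE converts to PE: ½mv² = mgh
v = √(2gh) = √(2 × 9.8 × 22) = 20.77 m/s

v = 21 m/s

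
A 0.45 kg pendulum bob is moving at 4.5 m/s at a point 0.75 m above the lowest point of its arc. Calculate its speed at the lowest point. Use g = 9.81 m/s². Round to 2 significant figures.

v = 5.9 m/s

Energy conservation between the two points: ½mv₀² + mgh = ½mv²
v² = v₀² + 2gh = (4.5)² + 2(9.81)(0.75) = 34.965
v = √34.965 = 5.913 m/s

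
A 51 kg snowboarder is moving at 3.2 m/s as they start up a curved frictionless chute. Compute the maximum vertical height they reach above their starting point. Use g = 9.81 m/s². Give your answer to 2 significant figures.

By energy conservation, ½mv² = mgh
h = v²/(2g) = 3.2²/(2 × 9.81) = 0.5219 m

h = 0.52 m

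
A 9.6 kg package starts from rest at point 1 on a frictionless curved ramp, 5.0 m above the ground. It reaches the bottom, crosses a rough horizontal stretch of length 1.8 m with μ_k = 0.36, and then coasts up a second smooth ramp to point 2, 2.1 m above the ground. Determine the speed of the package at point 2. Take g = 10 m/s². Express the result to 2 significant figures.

Energy at 1: mgh₁ = (9.6)(10)(5.0) = 480.00 J
Friction loss: W_f = μ_k mg d = 62.21 J
At 2: ½mv² + mgh₂ = mgh₁ − W_f
½mv² = 480.00 − 62.21 − 201.60 = 216.19 J
v = √(2 × 216.19/9.6) = 6.711 m/s

v = 6.7 m/s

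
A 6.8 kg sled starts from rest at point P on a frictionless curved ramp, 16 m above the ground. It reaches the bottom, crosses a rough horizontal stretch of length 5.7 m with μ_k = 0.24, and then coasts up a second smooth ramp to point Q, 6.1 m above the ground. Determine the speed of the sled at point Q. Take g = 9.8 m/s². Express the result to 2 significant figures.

Energy at P: mgh₁ = (6.8)(9.8)(16) = 1066.2 J
Friction loss: W_f = μ_k mg d = 91.16 J
At Q: ½mv² + mgh₂ = mgh₁ − W_f
½mv² = 1066.2 − 91.16 − 406.50 = 568.57 J
v = √(2 × 568.57/6.8) = 12.93 m/s

v = 13 m/s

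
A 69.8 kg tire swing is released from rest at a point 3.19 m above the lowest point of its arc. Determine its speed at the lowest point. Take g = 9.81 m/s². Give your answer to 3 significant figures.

Mechanical energy is conserved (no friction): mgh = ½mv²
v = √(2gh) = √(2 × 9.81 × 3.19) = √62.588 = 7.911 m/s

v = 7.91 m/s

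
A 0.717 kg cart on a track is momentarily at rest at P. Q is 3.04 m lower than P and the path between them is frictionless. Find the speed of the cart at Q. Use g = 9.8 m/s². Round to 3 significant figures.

v = 7.72 m/s

Energy conservation between the two points: mgh = ½mv²
v = √(2gh) = √(2 × 9.8 × 3.04) = √59.584 = 7.719 m/s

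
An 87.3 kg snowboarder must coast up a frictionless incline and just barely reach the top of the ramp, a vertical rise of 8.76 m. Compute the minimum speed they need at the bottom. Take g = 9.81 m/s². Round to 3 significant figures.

v = 13.1 m/s

At the top they are momentarily at rest, so all KE converts to PE: ½mv² = mgh
v = √(2gh) = √(2 × 9.81 × 8.76) = 13.11 m/s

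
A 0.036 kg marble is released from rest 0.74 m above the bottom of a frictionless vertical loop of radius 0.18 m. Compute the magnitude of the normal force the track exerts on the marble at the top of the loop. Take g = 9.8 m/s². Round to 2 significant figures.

N = 1.1 N

Energy from release to top (height 2r): mgh = ½mv_top² + mg(2r)
v_top² = 2g(h − 2r) = 2(9.8)(0.74 − 0.3600) = 7.4480 m²/s²
At the top, both N and weight point toward the centre: N + mg = mv_top²/r
N = m(v_top²/r − g) = 0.036(7.4480/0.18 − 9.8) = 1.137 N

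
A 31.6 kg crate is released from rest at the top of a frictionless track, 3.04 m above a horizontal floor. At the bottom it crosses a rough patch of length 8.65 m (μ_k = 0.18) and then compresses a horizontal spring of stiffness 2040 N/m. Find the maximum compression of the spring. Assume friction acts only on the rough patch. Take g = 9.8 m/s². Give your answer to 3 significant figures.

Initial energy: E₁ = mgh = (31.6)(9.8)(3.04) = 941.43 J
Friction removes W_f = μ_k mg d = (0.18)(31.6)(9.8)(8.65) = 482.2 J
Energy reaching the spring: E = 941.43 − 482.2 = 459.26 J
At max compression ½kx² = E ⇒ x = √(2E/k) = √(2 × 459.26/2040) = 0.6710 m

x = 0.671 m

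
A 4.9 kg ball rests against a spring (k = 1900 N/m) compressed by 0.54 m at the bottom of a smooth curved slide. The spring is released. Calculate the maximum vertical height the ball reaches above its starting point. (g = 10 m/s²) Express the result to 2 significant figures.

All spring PE becomes gravitational PE at the highest point: ½kx² = mgh
h = kx²/(2mg) = (1900)(0.54)²/(2 × 4.9 × 10) = 5.653 m

h = 5.7 m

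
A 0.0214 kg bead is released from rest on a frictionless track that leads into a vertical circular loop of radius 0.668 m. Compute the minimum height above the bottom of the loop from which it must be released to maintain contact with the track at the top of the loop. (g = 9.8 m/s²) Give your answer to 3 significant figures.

At the top, for minimum speed gravity alone supplies the centripetal force: mg = mv_top²/r ⇒ v_top² = gr = 6.546 m²/s²
Energy conservation from release height h to the top (height 2r): mgh = ½mv_top² + mg(2r)
h = v_top²/(2g) + 2r = r/2 + 2r = 5r/2 = 1.670 m

h = 1.67 m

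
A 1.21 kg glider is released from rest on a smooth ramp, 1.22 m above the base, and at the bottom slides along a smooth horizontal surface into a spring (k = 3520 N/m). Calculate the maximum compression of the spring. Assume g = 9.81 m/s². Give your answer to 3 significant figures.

x = 0.0907 m

At max compression the glider is momentarily at rest: mgh = ½kx²
x = √(2mgh/k) = √(2 × 1.21 × 9.81 × 1.22 / 3520) = 0.09071 m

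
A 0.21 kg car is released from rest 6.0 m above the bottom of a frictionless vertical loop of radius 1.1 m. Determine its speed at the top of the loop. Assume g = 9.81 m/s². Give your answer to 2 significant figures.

v = 8.6 m/s

Energy conservation: mgh = ½mv_top² + mg(2r)
v_top² = 2g(h − 2r) = 2(9.81)(6.0 − 2.200) = 74.56
v_top = 8.635 m/s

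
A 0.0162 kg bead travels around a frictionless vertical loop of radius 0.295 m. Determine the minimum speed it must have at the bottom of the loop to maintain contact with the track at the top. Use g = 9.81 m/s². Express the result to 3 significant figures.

At the top: mg = mv_top²/r ⇒ v_top² = gr = 2.894 m²/s²
Energy from bottom to top (height 2r): ½mv_bot² = ½mv_top² + mg(2r)
v_bot² = gr + 4gr = 5gr = 14.47
v_bot = √(5gr) = 3.804 m/s

v = 3.80 m/s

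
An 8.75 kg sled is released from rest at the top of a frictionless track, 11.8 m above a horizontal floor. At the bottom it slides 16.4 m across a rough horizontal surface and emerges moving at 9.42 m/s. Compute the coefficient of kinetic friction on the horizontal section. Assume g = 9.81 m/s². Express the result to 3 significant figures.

Applying the work–energy principle:
mgh = ½mv² + μ_k m g d
mgh = 1012.9 J; ½mv² = 388.22 J
W_f = 1012.9 − 388.22 = 624.7 J
μ_k = W_f/(mg·d) = 624.7/(85.84 × 16.4) = 0.4437

μ_k = 0.444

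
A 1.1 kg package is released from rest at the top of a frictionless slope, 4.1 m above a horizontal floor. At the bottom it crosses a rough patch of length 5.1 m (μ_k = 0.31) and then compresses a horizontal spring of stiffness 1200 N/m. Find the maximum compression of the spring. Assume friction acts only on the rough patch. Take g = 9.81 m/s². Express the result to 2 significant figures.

x = 0.21 m

Initial energy: E₁ = mgh = (1.1)(9.81)(4.1) = 44.243 J
Friction removes W_f = μ_k mg d = (0.31)(1.1)(9.81)(5.1) = 17.06 J
Energy reaching the spring: E = 44.243 − 17.06 = 27.183 J
At max compression ½kx² = E ⇒ x = √(2E/k) = √(2 × 27.183/1200) = 0.2128 m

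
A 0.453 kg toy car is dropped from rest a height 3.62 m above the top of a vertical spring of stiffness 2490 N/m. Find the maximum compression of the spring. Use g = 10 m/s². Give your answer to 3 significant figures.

Measuring PE from the top of the relaxed spring, at max compression the car has dropped H + x with zero KE, so:
mg(H + x) = ½kx²
½(2490)x² − (0.453)(10)x − (0.453)(10)(3.62) = 0
1245x² − 4.530x − 16.40 = 0
x = [4.530 + √(20.52 + 81665)]/(2 × 1245) = 0.1166 m

x = 0.117 m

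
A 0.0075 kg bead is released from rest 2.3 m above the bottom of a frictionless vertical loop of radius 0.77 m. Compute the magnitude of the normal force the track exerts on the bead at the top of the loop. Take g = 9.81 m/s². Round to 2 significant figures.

N = 0.072 N

Energy from release to top (height 2r): mgh = ½mv_top² + mg(2r)
v_top² = 2g(h − 2r) = 2(9.81)(2.3 − 1.540) = 14.911 m²/s²
At the top, both N and weight point toward the centre: N + mg = mv_top²/r
N = m(v_top²/r − g) = 0.0075(14.911/0.77 − 9.81) = 0.07166 N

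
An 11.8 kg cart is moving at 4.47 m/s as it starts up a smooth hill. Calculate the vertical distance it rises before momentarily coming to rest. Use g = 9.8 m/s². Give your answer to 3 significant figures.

Setting KE at the bottom equal to PE gained: ½mv² = mgh
h = v²/(2g) = 4.47²/(2 × 9.8) = 1.019 m

h = 1.02 m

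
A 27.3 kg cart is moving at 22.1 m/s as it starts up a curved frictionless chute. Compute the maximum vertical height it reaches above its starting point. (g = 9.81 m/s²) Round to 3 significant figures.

h = 24.9 m

Setting KE at the bottom equal to PE gained: ½mv² = mgh
h = v²/(2g) = 22.1²/(2 × 9.81) = 24.89 m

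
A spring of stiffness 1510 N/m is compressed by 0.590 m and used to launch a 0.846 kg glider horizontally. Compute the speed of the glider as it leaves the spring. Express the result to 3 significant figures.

v = 24.9 m/s

Conservation of energy: ½kx² = ½mv²
v = x√(k/m) = 0.590 × √(1510/0.846) = 24.93 m/s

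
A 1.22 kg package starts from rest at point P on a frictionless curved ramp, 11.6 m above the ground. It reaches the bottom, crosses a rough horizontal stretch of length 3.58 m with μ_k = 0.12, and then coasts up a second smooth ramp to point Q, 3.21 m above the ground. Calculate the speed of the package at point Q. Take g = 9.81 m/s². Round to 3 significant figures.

v = 12.5 m/s

Energy at P: mgh₁ = (1.22)(9.81)(11.6) = 138.83 J
Friction loss: W_f = μ_k mg d = 5.142 J
At Q: ½mv² + mgh₂ = mgh₁ − W_f
½mv² = 138.83 − 5.142 − 38.418 = 95.272 J
v = √(2 × 95.272/1.22) = 12.50 m/s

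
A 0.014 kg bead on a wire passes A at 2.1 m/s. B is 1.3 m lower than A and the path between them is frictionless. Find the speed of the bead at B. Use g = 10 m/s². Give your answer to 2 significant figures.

v = 5.5 m/s

Energy conservation between the two points: ½mv₀² + mgh = ½mv²
The mass cancels from both sides.
v² = v₀² + 2gh = (2.1)² + 2(10)(1.3) = 30.410
v = √30.410 = 5.515 m/s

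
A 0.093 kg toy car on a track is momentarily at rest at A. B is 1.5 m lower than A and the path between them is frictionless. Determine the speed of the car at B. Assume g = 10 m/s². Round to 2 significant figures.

Mechanical energy is conserved (no friction): mgh = ½mv²
The mass cancels from both sides.
v = √(2gh) = √(2 × 10 × 1.5) = √30.000 = 5.477 m/s

v = 5.5 m/s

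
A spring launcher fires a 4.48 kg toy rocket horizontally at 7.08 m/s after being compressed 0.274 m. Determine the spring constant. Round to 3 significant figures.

Energy stored in the spring equals the launch KE: ½kx² = ½mv²
k = mv²/x² = (4.48)(7.08)²/(0.274)² = 2991 N/m

k = 2990 N/m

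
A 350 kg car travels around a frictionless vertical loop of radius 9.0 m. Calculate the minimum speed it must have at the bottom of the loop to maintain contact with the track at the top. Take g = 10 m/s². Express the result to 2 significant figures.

v = 21 m/s

At the top: mg = mv_top²/r ⇒ v_top² = gr = 90.00 m²/s²
Energy from bottom to top (height 2r): ½mv_bot² = ½mv_top² + mg(2r)
v_bot² = gr + 4gr = 5gr = 450.0
v_bot = √(5gr) = 21.21 m/s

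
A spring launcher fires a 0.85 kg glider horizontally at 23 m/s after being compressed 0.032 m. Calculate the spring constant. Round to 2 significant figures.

k = 440000 N/m

½kx² = ½mv²
k = mv²/x² = (0.85)(23)²/(0.032)² = 439111 N/m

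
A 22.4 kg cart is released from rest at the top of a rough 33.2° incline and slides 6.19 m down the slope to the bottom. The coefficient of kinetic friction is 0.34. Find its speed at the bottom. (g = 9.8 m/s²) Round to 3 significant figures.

v = 5.65 m/s

Energy: mgh = ½mv² + W_f, with h = L sinθ and W_f = μ_k (mg cosθ) L
mgh = mgL sinθ = (22.4)(9.8)(6.19)sin33.2° = 744.04 J
W_f = μ_k mg cosθ · L = (0.34)(22.4)(9.8)cos33.2°·6.19 = 386.6 J
½mv² = 744.04 − 386.6 = 357.46 J
v = √(2 × 357.46/22.4) = 5.649 m/s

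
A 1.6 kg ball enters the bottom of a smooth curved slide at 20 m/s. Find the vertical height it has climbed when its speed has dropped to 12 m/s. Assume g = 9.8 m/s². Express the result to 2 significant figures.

h = 13 m

Energy balance between the two points: ½mv₁² = ½mv₂² + mgh
h = (v₁² − v₂²)/(2g) = (20² − 12²)/(2 × 9.8) = 13.06 m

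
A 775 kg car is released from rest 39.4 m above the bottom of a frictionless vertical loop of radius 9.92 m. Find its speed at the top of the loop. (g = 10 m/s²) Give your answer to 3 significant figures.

v = 19.8 m/s

Energy conservation: mgh = ½mv_top² + mg(2r)
v_top² = 2g(h − 2r) = 2(10)(39.4 − 19.84) = 391.2
v_top = 19.78 m/s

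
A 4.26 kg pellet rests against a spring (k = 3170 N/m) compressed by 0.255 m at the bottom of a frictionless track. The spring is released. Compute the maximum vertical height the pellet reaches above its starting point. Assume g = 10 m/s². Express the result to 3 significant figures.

At maximum height the pellet is at rest, so ½kx² = mgh
h = kx²/(2mg) = (3170)(0.255)²/(2 × 4.26 × 10) = 2.419 m

h = 2.42 m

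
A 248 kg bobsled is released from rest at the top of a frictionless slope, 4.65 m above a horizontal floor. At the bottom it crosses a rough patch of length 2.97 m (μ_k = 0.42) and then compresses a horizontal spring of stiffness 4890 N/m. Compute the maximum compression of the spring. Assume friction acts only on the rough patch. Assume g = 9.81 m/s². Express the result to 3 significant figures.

x = 1.84 m

Initial energy: E₁ = mgh = (248)(9.81)(4.65) = 11313 J
Friction removes W_f = μ_k mg d = (0.42)(248)(9.81)(2.97) = 3035 J
Energy reaching the spring: E = 11313 − 3035 = 8278.1 J
At max compression ½kx² = E ⇒ x = √(2E/k) = √(2 × 8278.1/4890) = 1.840 m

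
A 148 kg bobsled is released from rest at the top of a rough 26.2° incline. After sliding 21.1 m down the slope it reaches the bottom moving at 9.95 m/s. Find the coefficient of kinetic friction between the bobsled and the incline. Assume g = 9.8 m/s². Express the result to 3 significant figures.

Energy balance down the incline: mg L sinθ − ½mv² = μ_k (mg cosθ) L
mgL sinθ = 13512 J; ½mv² = 7326.2 J
W_f = 13512 − 7326.2 = 6185 J
μ_k = W_f/(mg cosθ · L) = 6185/(1301 × 21.1) = 0.2253

μ_k = 0.225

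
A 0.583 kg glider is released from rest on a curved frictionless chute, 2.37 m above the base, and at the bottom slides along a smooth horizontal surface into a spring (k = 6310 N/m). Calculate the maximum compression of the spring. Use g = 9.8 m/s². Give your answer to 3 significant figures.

x = 0.0655 m

Energy conservation (no friction) from release to max compression: mgh = ½kx²
x = √(2mgh/k) = √(2 × 0.583 × 9.8 × 2.37 / 6310) = 0.06551 m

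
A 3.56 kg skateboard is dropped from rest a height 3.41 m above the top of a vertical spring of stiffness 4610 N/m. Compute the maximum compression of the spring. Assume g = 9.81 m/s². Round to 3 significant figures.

x = 0.235 m

Measuring PE from the top of the relaxed spring, at max compression the skateboard has dropped H + x with zero KE, so:
mg(H + x) = ½kx²
½(4610)x² − (3.56)(9.81)x − (3.56)(9.81)(3.41) = 0
2305x² − 34.92x − 119.1 = 0
x = [34.92 + √(1220 + 1.0980e+06)]/(2 × 2305) = 0.2350 m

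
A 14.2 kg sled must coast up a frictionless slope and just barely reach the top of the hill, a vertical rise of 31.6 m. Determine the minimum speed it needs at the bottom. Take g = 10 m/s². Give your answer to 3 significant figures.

v = 25.1 m/s

At the top it is momentarily at rest, so all KE converts to PE: ½mv² = mgh
v = √(2gh) = √(2 × 10 × 31.6) = 25.14 m/s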